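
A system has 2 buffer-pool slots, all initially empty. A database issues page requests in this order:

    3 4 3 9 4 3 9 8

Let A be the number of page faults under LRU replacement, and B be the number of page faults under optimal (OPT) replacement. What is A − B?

Under LRU: F F . F F F F F → 7 faults.
Under OPT: F F . F . F . F → 5 faults.
A − B = 7 − 5 = 2.

2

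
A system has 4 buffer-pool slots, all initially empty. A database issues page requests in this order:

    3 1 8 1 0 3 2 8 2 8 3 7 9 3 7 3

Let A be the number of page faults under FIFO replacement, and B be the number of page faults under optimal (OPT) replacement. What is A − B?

1

Under FIFO: F F F . F . F . . . F F F . . . → 8 faults.
Under OPT: F F F . F . F . . . . F F . . . → 7 faults.
A − B = 8 − 7 = 1.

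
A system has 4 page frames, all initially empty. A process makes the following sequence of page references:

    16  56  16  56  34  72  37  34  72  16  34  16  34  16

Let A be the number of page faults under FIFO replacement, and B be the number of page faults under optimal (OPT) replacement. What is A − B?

Under FIFO: F F . . F F F . . F . . . . → 6 faults.
Under OPT: F F . . F F F . . . . . . . → 5 faults.
A − B = 6 − 5 = 1.

1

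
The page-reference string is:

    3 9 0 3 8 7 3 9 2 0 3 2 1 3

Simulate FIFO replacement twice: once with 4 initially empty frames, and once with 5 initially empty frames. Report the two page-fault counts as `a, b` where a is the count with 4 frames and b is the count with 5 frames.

4 frames: F F F . F F F F F F . . F F → 11 faults.
5 frames: F F F . F F . . F . F . F . → 8 faults.
8 < 11: adding a frame reduced faults, as is typical.

11, 8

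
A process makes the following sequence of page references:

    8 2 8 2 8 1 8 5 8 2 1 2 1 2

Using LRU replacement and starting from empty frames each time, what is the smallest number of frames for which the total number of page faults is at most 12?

2

f=1: 14 faults
f=2: 6 faults
f=3: 6 faults
f=4: 4 faults
Smallest f with faults ≤ 12 is 2.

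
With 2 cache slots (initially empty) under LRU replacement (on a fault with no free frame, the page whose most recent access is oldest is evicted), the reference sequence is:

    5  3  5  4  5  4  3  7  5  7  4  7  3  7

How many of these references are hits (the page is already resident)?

5: fault, frames {5}
3: fault, frames {5,3}
5: hit
4: fault, evict 3, frames {5,4}
5: hit
4: hit
3: fault, evict 5, frames {4,3}
7: fault, evict 4, frames {3,7}
5: fault, evict 3, frames {7,5}
7: hit
4: fault, evict 5, frames {7,4}
7: hit
3: fault, evict 4, frames {7,3}
7: hit
Hits: 6.

6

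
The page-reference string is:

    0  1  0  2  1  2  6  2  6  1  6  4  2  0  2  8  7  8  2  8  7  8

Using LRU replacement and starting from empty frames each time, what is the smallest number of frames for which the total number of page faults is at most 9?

3

f=1: 22 faults
f=2: 13 faults
f=3: 9 faults
f=4: 8 faults
f=5: 7 faults
f=6: 7 faults
f=7: 7 faults
Smallest f with faults ≤ 9 is 3.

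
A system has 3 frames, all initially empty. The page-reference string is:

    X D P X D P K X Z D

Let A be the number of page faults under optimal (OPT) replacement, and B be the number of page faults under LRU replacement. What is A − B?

Under OPT: F F F . . . F . F . → 5 faults.
Under LRU: F F F . . . F F F F → 7 faults.
A − B = 5 − 7 = -2.

-2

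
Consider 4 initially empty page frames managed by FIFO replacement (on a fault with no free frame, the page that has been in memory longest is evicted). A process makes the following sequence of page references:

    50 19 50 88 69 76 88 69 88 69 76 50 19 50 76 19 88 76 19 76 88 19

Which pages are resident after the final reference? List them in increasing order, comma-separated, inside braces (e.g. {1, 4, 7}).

50 -> fault, frames {50}
19 -> fault, frames {50,19}
50 -> hit
88 -> fault, frames {50,19,88}
69 -> fault, frames {50,19,88,69}
76 -> fault, evict 50, frames {19,88,69,76}
88 -> hit
69 -> hit
88 -> hit
69 -> hit
76 -> hit
50 -> fault, evict 19, frames {88,69,76,50}
19 -> fault, evict 88, frames {69,76,50,19}
50 -> hit
76 -> hit
19 -> hit
88 -> fault, evict 69, frames {76,50,19,88}
76 -> hit
19 -> hit
76 -> hit
88 -> hit
19 -> hit

{19, 50, 76, 88}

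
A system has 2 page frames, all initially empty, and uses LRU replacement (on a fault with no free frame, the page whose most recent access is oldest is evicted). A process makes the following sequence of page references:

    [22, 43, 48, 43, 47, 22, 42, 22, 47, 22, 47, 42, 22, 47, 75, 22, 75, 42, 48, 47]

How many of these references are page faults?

15

22: miss, frames {22}
43: miss, frames {22,43}
48: miss, evict 22, frames {43,48}
43: hit
47: miss, evict 48, frames {43,47}
22: miss, evict 43, frames {47,22}
42: miss, evict 47, frames {22,42}
22: hit
47: miss, evict 42, frames {22,47}
22: hit
47: hit
42: miss, evict 22, frames {47,42}
22: miss, evict 47, frames {42,22}
47: miss, evict 42, frames {22,47}
75: miss, evict 22, frames {47,75}
22: miss, evict 47, frames {75,22}
75: hit
42: miss, evict 22, frames {75,42}
48: miss, evict 75, frames {42,48}
47: miss, evict 42, frames {48,47}
Page faults: 15.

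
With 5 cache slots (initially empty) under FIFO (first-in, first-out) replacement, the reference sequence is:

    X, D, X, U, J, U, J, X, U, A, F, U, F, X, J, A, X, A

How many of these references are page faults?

X -> miss, frames (X)
D -> miss, frames (X D)
X -> hit
U -> miss, frames (X D U)
J -> miss, frames (X D U J)
U -> hit
J -> hit
X -> hit
U -> hit
A -> miss, frames (X D U J A)
F -> miss, evict X, frames (D U J A F)
U -> hit
F -> hit
X -> miss, evict D, frames (U J A F X)
J -> hit
A -> hit
X -> hit
A -> hit
Page faults: 7.

7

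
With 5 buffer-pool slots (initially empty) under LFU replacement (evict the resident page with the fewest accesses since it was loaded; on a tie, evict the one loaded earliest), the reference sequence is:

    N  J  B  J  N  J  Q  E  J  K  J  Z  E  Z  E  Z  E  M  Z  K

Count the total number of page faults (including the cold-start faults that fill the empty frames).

9

N → miss, frames [N]
J → miss, frames [N, J]
B → miss, frames [N, J, B]
J → hit
N → hit
J → hit
Q → miss, frames [N, J, B, Q]
E → miss, frames [N, J, B, Q, E]
J → hit
K → miss, evict B, frames [N, J, Q, E, K]
J → hit
Z → miss, evict Q, frames [N, J, E, K, Z]
E → hit
Z → hit
E → hit
Z → hit
E → hit
M → miss, evict K, frames [N, J, E, Z, M]
Z → hit
K → miss, evict M, frames [N, J, E, Z, K]
Page faults: 9.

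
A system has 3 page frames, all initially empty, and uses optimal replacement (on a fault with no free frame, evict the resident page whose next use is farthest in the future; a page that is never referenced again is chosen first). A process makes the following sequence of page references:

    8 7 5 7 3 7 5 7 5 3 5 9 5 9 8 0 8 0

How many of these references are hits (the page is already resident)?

11

8 -> miss, frames [8]
7 -> miss, frames [8, 7]
5 -> miss, frames [8, 7, 5]
7 -> hit
3 -> miss, evict 8, frames [7, 5, 3]
7 -> hit
5 -> hit
7 -> hit
5 -> hit
3 -> hit
5 -> hit
9 -> miss, evict 3, frames [7, 5, 9]
5 -> hit
9 -> hit
8 -> miss, evict 9, frames [7, 5, 8]
0 -> miss, evict 5, frames [7, 8, 0]
8 -> hit
0 -> hit
Hits: 11.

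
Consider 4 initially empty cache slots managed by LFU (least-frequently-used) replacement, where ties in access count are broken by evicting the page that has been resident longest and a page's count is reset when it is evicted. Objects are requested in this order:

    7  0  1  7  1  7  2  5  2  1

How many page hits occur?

7: fault, frames [7]
0: fault, frames [7, 0]
1: fault, frames [7, 0, 1]
7: hit
1: hit
7: hit
2: fault, frames [7, 0, 1, 2]
5: fault, evict 0, frames [7, 1, 2, 5]
2: hit
1: hit
Hits: 5.

5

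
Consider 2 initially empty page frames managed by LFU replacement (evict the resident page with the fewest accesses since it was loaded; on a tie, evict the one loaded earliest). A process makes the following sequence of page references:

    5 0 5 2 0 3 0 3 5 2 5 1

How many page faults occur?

9

5: miss, frames (5)
0: miss, frames (5 0)
5: hit
2: miss, evict 0, frames (5 2)
0: miss, evict 2, frames (5 0)
3: miss, evict 0, frames (5 3)
0: miss, evict 3, frames (5 0)
3: miss, evict 0, frames (5 3)
5: hit
2: miss, evict 3, frames (5 2)
5: hit
1: miss, evict 2, frames (5 1)
Page faults: 9.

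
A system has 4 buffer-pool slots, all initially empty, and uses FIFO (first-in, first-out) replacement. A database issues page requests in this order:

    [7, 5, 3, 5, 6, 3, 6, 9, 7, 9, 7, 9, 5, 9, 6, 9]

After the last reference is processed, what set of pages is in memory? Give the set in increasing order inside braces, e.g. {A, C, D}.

{5, 6, 7, 9}

7 → fault, frames (7)
5 → fault, frames (7 5)
3 → fault, frames (7 5 3)
5 → hit
6 → fault, frames (7 5 3 6)
3 → hit
6 → hit
9 → fault, evict 7, frames (5 3 6 9)
7 → fault, evict 5, frames (3 6 9 7)
9 → hit
7 → hit
9 → hit
5 → fault, evict 3, frames (6 9 7 5)
9 → hit
6 → hit
9 → hit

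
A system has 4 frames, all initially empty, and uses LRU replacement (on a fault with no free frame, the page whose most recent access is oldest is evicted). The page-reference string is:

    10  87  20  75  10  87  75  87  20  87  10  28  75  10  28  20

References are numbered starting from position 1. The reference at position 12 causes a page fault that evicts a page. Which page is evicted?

pos 1: 10 -> miss, frames (10)
pos 2: 87 -> miss, frames (10 87)
pos 3: 20 -> miss, frames (10 87 20)
pos 4: 75 -> miss, frames (10 87 20 75)
pos 5: 10 -> hit
pos 6: 87 -> hit
pos 7: 75 -> hit
pos 8: 87 -> hit
pos 9: 20 -> hit
pos 10: 87 -> hit
pos 11: 10 -> hit
pos 12: 28 -> miss, evict 75, frames (20 87 10 28)
At position 12, page 75 is evicted.

75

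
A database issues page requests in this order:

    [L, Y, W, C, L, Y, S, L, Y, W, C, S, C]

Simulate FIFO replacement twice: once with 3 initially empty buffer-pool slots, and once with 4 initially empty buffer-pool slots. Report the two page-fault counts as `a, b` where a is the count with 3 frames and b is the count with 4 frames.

3 frames: F F F F F F F . . F F . . → 9 faults.
4 frames: F F F F . . F F F F F F . → 10 faults.
10 > 9: adding a frame increased faults — Belady's anomaly.

9, 10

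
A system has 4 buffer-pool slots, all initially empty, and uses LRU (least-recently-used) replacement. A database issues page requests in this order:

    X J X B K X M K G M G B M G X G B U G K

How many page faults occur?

X -> fault, frames {X}
J -> fault, frames {X,J}
X -> hit
B -> fault, frames {J,X,B}
K -> fault, frames {J,X,B,K}
X -> hit
M -> fault, evict J, frames {B,K,X,M}
K -> hit
G -> fault, evict B, frames {X,M,K,G}
M -> hit
G -> hit
B -> fault, evict X, frames {K,M,G,B}
M -> hit
G -> hit
X -> fault, evict K, frames {B,M,G,X}
G -> hit
B -> hit
U -> fault, evict M, frames {X,G,B,U}
G -> hit
K -> fault, evict X, frames {B,U,G,K}
Page faults: 10.

10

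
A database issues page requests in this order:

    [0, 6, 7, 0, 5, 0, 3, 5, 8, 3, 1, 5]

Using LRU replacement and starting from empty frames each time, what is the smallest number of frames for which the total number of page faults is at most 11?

f=1: 12 faults
f=2: 11 faults
f=3: 8 faults
f=4: 7 faults
f=5: 7 faults
f=6: 7 faults
f=7: 7 faults
Smallest f with faults ≤ 11 is 2.

2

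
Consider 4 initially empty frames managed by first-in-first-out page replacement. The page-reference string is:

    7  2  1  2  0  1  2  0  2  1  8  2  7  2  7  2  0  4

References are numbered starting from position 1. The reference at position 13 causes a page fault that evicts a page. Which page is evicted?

2

pos 1: 7 → fault, frames (7)
pos 2: 2 → fault, frames (7 2)
pos 3: 1 → fault, frames (7 2 1)
pos 4: 2 → hit
pos 5: 0 → fault, frames (7 2 1 0)
pos 6: 1 → hit
pos 7: 2 → hit
pos 8: 0 → hit
pos 9: 2 → hit
pos 10: 1 → hit
pos 11: 8 → fault, evict 7, frames (2 1 0 8)
pos 12: 2 → hit
pos 13: 7 → fault, evict 2, frames (1 0 8 7)
At position 13, page 2 is evicted.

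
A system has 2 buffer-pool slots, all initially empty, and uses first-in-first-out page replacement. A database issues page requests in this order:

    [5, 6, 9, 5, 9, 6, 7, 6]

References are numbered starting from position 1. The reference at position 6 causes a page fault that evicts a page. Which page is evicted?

9

pos 1: 5 -> miss, frames {5}
pos 2: 6 -> miss, frames {5,6}
pos 3: 9 -> miss, evict 5, frames {6,9}
pos 4: 5 -> miss, evict 6, frames {9,5}
pos 5: 9 -> hit
pos 6: 6 -> miss, evict 9, frames {5,6}
At position 6, page 9 is evicted.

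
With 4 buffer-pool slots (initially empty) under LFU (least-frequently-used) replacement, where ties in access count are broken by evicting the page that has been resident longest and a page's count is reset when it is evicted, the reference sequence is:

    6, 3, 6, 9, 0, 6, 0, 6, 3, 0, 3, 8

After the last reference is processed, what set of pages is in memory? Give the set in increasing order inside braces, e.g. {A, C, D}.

6 → miss, frames {6}
3 → miss, frames {6,3}
6 → hit
9 → miss, frames {6,3,9}
0 → miss, frames {6,3,9,0}
6 → hit
0 → hit
6 → hit
3 → hit
0 → hit
3 → hit
8 → miss, evict 9, frames {6,3,0,8}

{0, 3, 6, 8}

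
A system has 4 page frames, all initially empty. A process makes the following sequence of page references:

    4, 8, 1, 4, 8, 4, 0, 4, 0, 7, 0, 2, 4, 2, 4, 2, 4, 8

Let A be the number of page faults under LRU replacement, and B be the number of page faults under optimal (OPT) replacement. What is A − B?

Under LRU: F F F . . . F . . F . F . . . . . F → 7 faults.
Under OPT: F F F . . . F . . F . F . . . . . . → 6 faults.
A − B = 7 − 6 = 1.

1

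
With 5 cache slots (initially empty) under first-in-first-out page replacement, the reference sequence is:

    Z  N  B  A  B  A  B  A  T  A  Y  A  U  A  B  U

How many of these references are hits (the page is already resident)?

Z: fault, frames [Z]
N: fault, frames [Z, N]
B: fault, frames [Z, N, B]
A: fault, frames [Z, N, B, A]
B: hit
A: hit
B: hit
A: hit
T: fault, frames [Z, N, B, A, T]
A: hit
Y: fault, evict Z, frames [N, B, A, T, Y]
A: hit
U: fault, evict N, frames [B, A, T, Y, U]
A: hit
B: hit
U: hit
Hits: 9.

9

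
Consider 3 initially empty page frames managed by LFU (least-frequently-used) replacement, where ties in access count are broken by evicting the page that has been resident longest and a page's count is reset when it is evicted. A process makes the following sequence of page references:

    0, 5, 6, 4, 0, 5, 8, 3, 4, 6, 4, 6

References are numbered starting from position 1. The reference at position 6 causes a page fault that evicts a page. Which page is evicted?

pos 1: 0: fault, frames [0]
pos 2: 5: fault, frames [0, 5]
pos 3: 6: fault, frames [0, 5, 6]
pos 4: 4: fault, evict 0, frames [5, 6, 4]
pos 5: 0: fault, evict 5, frames [6, 4, 0]
pos 6: 5: fault, evict 6, frames [4, 0, 5]
At position 6, page 6 is evicted.

6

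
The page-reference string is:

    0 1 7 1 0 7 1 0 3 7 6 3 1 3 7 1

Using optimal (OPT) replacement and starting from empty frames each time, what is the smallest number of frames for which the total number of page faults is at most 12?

2

f=1: 16 faults
f=2: 10 faults
f=3: 6 faults
f=4: 5 faults
f=5: 5 faults
Smallest f with faults ≤ 12 is 2.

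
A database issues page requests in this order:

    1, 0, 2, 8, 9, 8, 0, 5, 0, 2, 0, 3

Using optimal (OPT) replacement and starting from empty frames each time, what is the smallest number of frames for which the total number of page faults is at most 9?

2

f=1: 12 faults
f=2: 9 faults
f=3: 8 faults
f=4: 7 faults
f=5: 7 faults
f=6: 7 faults
f=7: 7 faults
Smallest f with faults ≤ 9 is 2.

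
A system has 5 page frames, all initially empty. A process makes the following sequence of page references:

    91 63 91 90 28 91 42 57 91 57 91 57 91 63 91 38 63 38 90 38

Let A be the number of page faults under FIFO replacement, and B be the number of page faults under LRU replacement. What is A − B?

Under FIFO: F F . F F . F F F . . . . F . F . . F . → 10 faults.
Under LRU: F F . F F . F F . . . . . F . F . . F . → 9 faults.
A − B = 10 − 9 = 1.

1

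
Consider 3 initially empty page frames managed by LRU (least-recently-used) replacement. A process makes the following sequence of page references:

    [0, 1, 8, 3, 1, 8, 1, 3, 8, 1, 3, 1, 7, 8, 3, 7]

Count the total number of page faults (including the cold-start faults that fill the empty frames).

0: miss, frames {0}
1: miss, frames {0,1}
8: miss, frames {0,1,8}
3: miss, evict 0, frames {1,8,3}
1: hit
8: hit
1: hit
3: hit
8: hit
1: hit
3: hit
1: hit
7: miss, evict 8, frames {3,1,7}
8: miss, evict 3, frames {1,7,8}
3: miss, evict 1, frames {7,8,3}
7: hit
Page faults: 7.

7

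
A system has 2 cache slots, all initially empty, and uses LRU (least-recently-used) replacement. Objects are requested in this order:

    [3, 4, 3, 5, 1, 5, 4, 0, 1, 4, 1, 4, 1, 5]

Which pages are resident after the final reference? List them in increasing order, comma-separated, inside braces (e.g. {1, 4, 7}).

3 → miss, frames {3}
4 → miss, frames {3,4}
3 → hit
5 → miss, evict 4, frames {3,5}
1 → miss, evict 3, frames {5,1}
5 → hit
4 → miss, evict 1, frames {5,4}
0 → miss, evict 5, frames {4,0}
1 → miss, evict 4, frames {0,1}
4 → miss, evict 0, frames {1,4}
1 → hit
4 → hit
1 → hit
5 → miss, evict 4, frames {1,5}

{1, 5}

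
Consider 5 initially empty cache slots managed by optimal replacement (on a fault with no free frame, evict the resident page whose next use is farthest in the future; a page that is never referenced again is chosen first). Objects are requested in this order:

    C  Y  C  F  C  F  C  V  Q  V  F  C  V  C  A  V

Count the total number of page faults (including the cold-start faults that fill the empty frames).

6

C: miss, frames [C]
Y: miss, frames [C, Y]
C: hit
F: miss, frames [C, Y, F]
C: hit
F: hit
C: hit
V: miss, frames [C, Y, F, V]
Q: miss, frames [C, Y, F, V, Q]
V: hit
F: hit
C: hit
V: hit
C: hit
A: miss, evict Q, frames [C, Y, F, V, A]
V: hit
Page faults: 6.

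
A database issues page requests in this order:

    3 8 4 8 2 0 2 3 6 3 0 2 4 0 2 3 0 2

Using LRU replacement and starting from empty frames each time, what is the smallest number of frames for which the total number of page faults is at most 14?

f=1: 18 faults
f=2: 15 faults
f=3: 11 faults
f=4: 8 faults
f=5: 7 faults
f=6: 6 faults
Smallest f with faults ≤ 14 is 3.

3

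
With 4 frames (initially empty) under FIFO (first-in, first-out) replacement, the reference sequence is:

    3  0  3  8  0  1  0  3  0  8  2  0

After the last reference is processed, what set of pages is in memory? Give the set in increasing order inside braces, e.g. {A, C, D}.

{0, 1, 2, 8}

3 -> miss, frames (3)
0 -> miss, frames (3 0)
3 -> hit
8 -> miss, frames (3 0 8)
0 -> hit
1 -> miss, frames (3 0 8 1)
0 -> hit
3 -> hit
0 -> hit
8 -> hit
2 -> miss, evict 3, frames (0 8 1 2)
0 -> hit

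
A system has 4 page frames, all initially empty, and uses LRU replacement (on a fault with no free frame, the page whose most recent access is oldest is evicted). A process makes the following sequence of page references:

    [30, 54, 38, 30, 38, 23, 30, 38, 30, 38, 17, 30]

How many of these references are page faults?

5

30: fault, frames {30}
54: fault, frames {30,54}
38: fault, frames {30,54,38}
30: hit
38: hit
23: fault, frames {54,30,38,23}
30: hit
38: hit
30: hit
38: hit
17: fault, evict 54, frames {23,30,38,17}
30: hit
Page faults: 5.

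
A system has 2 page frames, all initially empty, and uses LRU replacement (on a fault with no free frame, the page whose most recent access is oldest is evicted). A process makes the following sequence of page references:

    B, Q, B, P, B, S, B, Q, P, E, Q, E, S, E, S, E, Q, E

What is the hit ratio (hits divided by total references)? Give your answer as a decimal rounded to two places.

B: fault, frames [B]
Q: fault, frames [B, Q]
B: hit
P: fault, evict Q, frames [B, P]
B: hit
S: fault, evict P, frames [B, S]
B: hit
Q: fault, evict S, frames [B, Q]
P: fault, evict B, frames [Q, P]
E: fault, evict Q, frames [P, E]
Q: fault, evict P, frames [E, Q]
E: hit
S: fault, evict Q, frames [E, S]
E: hit
S: hit
E: hit
Q: fault, evict S, frames [E, Q]
E: hit
Hits: 8 of 18 references → 8/18 = 0.4444.

0.44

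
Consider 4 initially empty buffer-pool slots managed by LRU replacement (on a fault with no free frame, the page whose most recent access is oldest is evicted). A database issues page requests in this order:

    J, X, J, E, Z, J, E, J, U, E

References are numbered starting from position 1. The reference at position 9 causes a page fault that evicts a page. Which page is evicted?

pos 1: J: fault, frames {J}
pos 2: X: fault, frames {J,X}
pos 3: J: hit
pos 4: E: fault, frames {X,J,E}
pos 5: Z: fault, frames {X,J,E,Z}
pos 6: J: hit
pos 7: E: hit
pos 8: J: hit
pos 9: U: fault, evict X, frames {Z,E,J,U}
At position 9, page X is evicted.

X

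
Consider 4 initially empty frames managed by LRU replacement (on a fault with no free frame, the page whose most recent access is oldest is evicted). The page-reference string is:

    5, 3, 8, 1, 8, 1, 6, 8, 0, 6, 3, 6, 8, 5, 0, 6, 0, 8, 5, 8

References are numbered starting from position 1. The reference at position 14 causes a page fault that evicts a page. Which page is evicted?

pos 1: 5: miss, frames [5]
pos 2: 3: miss, frames [5, 3]
pos 3: 8: miss, frames [5, 3, 8]
pos 4: 1: miss, frames [5, 3, 8, 1]
pos 5: 8: hit
pos 6: 1: hit
pos 7: 6: miss, evict 5, frames [3, 8, 1, 6]
pos 8: 8: hit
pos 9: 0: miss, evict 3, frames [1, 6, 8, 0]
pos 10: 6: hit
pos 11: 3: miss, evict 1, frames [8, 0, 6, 3]
pos 12: 6: hit
pos 13: 8: hit
pos 14: 5: miss, evict 0, frames [3, 6, 8, 5]
At position 14, page 0 is evicted.

0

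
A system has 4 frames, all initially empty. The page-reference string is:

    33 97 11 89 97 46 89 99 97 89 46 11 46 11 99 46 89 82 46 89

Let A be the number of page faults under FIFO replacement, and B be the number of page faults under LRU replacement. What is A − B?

Under FIFO: F F F F . F . F F . . F . . . . F F F . → 11 faults.
Under LRU: F F F F . F . F . . . F . . F . . F . . → 9 faults.
A − B = 11 − 9 = 2.

2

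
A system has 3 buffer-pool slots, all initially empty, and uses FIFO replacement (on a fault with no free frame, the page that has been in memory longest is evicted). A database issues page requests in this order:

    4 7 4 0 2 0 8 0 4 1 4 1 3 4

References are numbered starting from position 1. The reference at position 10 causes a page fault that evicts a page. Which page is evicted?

2

pos 1: 4 → fault, frames (4)
pos 2: 7 → fault, frames (4 7)
pos 3: 4 → hit
pos 4: 0 → fault, frames (4 7 0)
pos 5: 2 → fault, evict 4, frames (7 0 2)
pos 6: 0 → hit
pos 7: 8 → fault, evict 7, frames (0 2 8)
pos 8: 0 → hit
pos 9: 4 → fault, evict 0, frames (2 8 4)
pos 10: 1 → fault, evict 2, frames (8 4 1)
At position 10, page 2 is evicted.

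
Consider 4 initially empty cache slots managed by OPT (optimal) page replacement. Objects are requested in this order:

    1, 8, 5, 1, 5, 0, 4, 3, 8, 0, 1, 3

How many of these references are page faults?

1: miss, frames [1]
8: miss, frames [1, 8]
5: miss, frames [1, 8, 5]
1: hit
5: hit
0: miss, frames [1, 8, 5, 0]
4: miss, evict 5, frames [1, 8, 0, 4]
3: miss, evict 4, frames [1, 8, 0, 3]
8: hit
0: hit
1: hit
3: hit
Page faults: 6.

6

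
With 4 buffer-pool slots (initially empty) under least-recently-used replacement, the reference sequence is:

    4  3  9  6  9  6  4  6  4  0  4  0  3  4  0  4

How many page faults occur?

6

4 -> miss, frames [4]
3 -> miss, frames [4, 3]
9 -> miss, frames [4, 3, 9]
6 -> miss, frames [4, 3, 9, 6]
9 -> hit
6 -> hit
4 -> hit
6 -> hit
4 -> hit
0 -> miss, evict 3, frames [9, 6, 4, 0]
4 -> hit
0 -> hit
3 -> miss, evict 9, frames [6, 4, 0, 3]
4 -> hit
0 -> hit
4 -> hit
Page faults: 6.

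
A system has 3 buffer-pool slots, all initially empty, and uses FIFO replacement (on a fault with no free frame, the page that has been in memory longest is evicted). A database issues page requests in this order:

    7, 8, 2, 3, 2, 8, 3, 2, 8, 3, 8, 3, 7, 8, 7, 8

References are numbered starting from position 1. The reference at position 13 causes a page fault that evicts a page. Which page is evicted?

8

pos 1: 7 → miss, frames (7)
pos 2: 8 → miss, frames (7 8)
pos 3: 2 → miss, frames (7 8 2)
pos 4: 3 → miss, evict 7, frames (8 2 3)
pos 5: 2 → hit
pos 6: 8 → hit
pos 7: 3 → hit
pos 8: 2 → hit
pos 9: 8 → hit
pos 10: 3 → hit
pos 11: 8 → hit
pos 12: 3 → hit
pos 13: 7 → miss, evict 8, frames (2 3 7)
At position 13, page 8 is evicted.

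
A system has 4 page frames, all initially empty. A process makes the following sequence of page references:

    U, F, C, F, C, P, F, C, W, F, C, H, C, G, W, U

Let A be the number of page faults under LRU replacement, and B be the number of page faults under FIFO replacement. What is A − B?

Under LRU: F F F . . F . . F . . F . F F F → 9 faults.
Under FIFO: F F F . . F . . F . . F . F . F → 8 faults.
A − B = 9 − 8 = 1.

1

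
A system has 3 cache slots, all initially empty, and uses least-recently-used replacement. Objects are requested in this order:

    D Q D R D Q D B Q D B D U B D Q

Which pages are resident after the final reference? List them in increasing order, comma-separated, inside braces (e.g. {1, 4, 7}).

{B, D, Q}

D -> miss, frames (D)
Q -> miss, frames (D Q)
D -> hit
R -> miss, frames (Q D R)
D -> hit
Q -> hit
D -> hit
B -> miss, evict R, frames (Q D B)
Q -> hit
D -> hit
B -> hit
D -> hit
U -> miss, evict Q, frames (B D U)
B -> hit
D -> hit
Q -> miss, evict U, frames (B D Q)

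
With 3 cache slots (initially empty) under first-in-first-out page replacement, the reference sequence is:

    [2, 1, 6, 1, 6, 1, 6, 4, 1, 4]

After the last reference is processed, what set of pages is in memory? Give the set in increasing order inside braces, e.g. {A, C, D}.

{1, 4, 6}

2 -> miss, frames [2]
1 -> miss, frames [2, 1]
6 -> miss, frames [2, 1, 6]
1 -> hit
6 -> hit
1 -> hit
6 -> hit
4 -> miss, evict 2, frames [1, 6, 4]
1 -> hit
4 -> hit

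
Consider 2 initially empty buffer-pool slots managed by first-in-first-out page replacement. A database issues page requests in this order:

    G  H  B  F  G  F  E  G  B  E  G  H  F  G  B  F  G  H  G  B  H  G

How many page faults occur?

G -> fault, frames [G]
H -> fault, frames [G, H]
B -> fault, evict G, frames [H, B]
F -> fault, evict H, frames [B, F]
G -> fault, evict B, frames [F, G]
F -> hit
E -> fault, evict F, frames [G, E]
G -> hit
B -> fault, evict G, frames [E, B]
E -> hit
G -> fault, evict E, frames [B, G]
H -> fault, evict B, frames [G, H]
F -> fault, evict G, frames [H, F]
G -> fault, evict H, frames [F, G]
B -> fault, evict F, frames [G, B]
F -> fault, evict G, frames [B, F]
G -> fault, evict B, frames [F, G]
H -> fault, evict F, frames [G, H]
G -> hit
B -> fault, evict G, frames [H, B]
H -> hit
G -> fault, evict H, frames [B, G]
Page faults: 17.

17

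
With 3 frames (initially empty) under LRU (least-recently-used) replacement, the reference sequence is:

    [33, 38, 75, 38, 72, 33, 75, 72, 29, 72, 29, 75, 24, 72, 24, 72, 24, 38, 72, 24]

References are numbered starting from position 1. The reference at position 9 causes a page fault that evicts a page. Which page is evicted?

33

pos 1: 33 → miss, frames [33]
pos 2: 38 → miss, frames [33, 38]
pos 3: 75 → miss, frames [33, 38, 75]
pos 4: 38 → hit
pos 5: 72 → miss, evict 33, frames [75, 38, 72]
pos 6: 33 → miss, evict 75, frames [38, 72, 33]
pos 7: 75 → miss, evict 38, frames [72, 33, 75]
pos 8: 72 → hit
pos 9: 29 → miss, evict 33, frames [75, 72, 29]
At position 9, page 33 is evicted.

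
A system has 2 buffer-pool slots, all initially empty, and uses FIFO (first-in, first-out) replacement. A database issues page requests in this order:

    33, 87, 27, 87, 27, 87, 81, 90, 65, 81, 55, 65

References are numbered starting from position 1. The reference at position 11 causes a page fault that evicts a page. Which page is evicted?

pos 1: 33: fault, frames (33)
pos 2: 87: fault, frames (33 87)
pos 3: 27: fault, evict 33, frames (87 27)
pos 4: 87: hit
pos 5: 27: hit
pos 6: 87: hit
pos 7: 81: fault, evict 87, frames (27 81)
pos 8: 90: fault, evict 27, frames (81 90)
pos 9: 65: fault, evict 81, frames (90 65)
pos 10: 81: fault, evict 90, frames (65 81)
pos 11: 55: fault, evict 65, frames (81 55)
At position 11, page 65 is evicted.

65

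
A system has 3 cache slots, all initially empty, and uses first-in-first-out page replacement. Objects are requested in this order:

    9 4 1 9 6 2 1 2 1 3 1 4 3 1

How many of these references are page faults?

8

9 → miss, frames {9}
4 → miss, frames {9,4}
1 → miss, frames {9,4,1}
9 → hit
6 → miss, evict 9, frames {4,1,6}
2 → miss, evict 4, frames {1,6,2}
1 → hit
2 → hit
1 → hit
3 → miss, evict 1, frames {6,2,3}
1 → miss, evict 6, frames {2,3,1}
4 → miss, evict 2, frames {3,1,4}
3 → hit
1 → hit
Page faults: 8.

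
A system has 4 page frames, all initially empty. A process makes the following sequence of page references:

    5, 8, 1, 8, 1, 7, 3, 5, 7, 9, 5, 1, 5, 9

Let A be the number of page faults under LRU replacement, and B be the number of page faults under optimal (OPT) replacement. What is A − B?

Under LRU: F F F . . F F F . F . F . . → 8 faults.
Under OPT: F F F . . F F . . F . . . . → 6 faults.
A − B = 8 − 6 = 2.

2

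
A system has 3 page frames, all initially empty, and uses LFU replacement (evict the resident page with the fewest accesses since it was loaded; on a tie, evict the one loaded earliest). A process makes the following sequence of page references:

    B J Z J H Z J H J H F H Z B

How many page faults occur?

7

B: miss, frames (B)
J: miss, frames (B J)
Z: miss, frames (B J Z)
J: hit
H: miss, evict B, frames (J Z H)
Z: hit
J: hit
H: hit
J: hit
H: hit
F: miss, evict Z, frames (J H F)
H: hit
Z: miss, evict F, frames (J H Z)
B: miss, evict Z, frames (J H B)
Page faults: 7.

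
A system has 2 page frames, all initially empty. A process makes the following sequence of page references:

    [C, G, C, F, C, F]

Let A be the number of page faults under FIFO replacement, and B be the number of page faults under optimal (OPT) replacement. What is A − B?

1

Under FIFO: F F . F F . → 4 faults.
Under OPT: F F . F . . → 3 faults.
A − B = 4 − 3 = 1.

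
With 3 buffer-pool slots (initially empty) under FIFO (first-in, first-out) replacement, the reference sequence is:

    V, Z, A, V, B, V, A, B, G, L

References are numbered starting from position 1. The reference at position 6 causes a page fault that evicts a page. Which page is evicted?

Z

pos 1: V → fault, frames [V]
pos 2: Z → fault, frames [V, Z]
pos 3: A → fault, frames [V, Z, A]
pos 4: V → hit
pos 5: B → fault, evict V, frames [Z, A, B]
pos 6: V → fault, evict Z, frames [A, B, V]
At position 6, page Z is evicted.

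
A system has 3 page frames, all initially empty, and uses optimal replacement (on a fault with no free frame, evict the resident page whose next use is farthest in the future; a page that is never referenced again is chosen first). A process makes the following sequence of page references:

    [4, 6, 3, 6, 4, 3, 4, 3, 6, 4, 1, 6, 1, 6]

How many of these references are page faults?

4 -> fault, frames {4}
6 -> fault, frames {4,6}
3 -> fault, frames {4,6,3}
6 -> hit
4 -> hit
3 -> hit
4 -> hit
3 -> hit
6 -> hit
4 -> hit
1 -> fault, evict 3, frames {4,6,1}
6 -> hit
1 -> hit
6 -> hit
Page faults: 4.

4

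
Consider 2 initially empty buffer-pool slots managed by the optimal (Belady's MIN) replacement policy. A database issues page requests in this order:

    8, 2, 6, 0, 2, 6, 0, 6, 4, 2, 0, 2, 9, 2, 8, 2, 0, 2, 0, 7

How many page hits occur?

9

8 → miss, frames [8]
2 → miss, frames [8, 2]
6 → miss, evict 8, frames [2, 6]
0 → miss, evict 6, frames [2, 0]
2 → hit
6 → miss, evict 2, frames [0, 6]
0 → hit
6 → hit
4 → miss, evict 6, frames [0, 4]
2 → miss, evict 4, frames [0, 2]
0 → hit
2 → hit
9 → miss, evict 0, frames [2, 9]
2 → hit
8 → miss, evict 9, frames [2, 8]
2 → hit
0 → miss, evict 8, frames [2, 0]
2 → hit
0 → hit
7 → miss, evict 0, frames [2, 7]
Hits: 9.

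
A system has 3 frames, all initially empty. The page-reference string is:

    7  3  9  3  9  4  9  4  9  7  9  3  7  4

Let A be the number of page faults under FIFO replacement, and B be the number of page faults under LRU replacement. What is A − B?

Under FIFO: F F F . . F . . . F . F . . → 6 faults.
Under LRU: F F F . . F . . . F . F . F → 7 faults.
A − B = 6 − 7 = -1.

-1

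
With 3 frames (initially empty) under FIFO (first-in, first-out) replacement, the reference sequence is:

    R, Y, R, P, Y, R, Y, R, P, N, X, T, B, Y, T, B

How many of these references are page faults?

8

R -> miss, frames (R)
Y -> miss, frames (R Y)
R -> hit
P -> miss, frames (R Y P)
Y -> hit
R -> hit
Y -> hit
R -> hit
P -> hit
N -> miss, evict R, frames (Y P N)
X -> miss, evict Y, frames (P N X)
T -> miss, evict P, frames (N X T)
B -> miss, evict N, frames (X T B)
Y -> miss, evict X, frames (T B Y)
T -> hit
B -> hit
Page faults: 8.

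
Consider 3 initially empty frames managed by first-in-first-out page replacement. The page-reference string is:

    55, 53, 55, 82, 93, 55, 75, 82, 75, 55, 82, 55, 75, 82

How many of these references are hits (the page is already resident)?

7

55 → miss, frames {55}
53 → miss, frames {55,53}
55 → hit
82 → miss, frames {55,53,82}
93 → miss, evict 55, frames {53,82,93}
55 → miss, evict 53, frames {82,93,55}
75 → miss, evict 82, frames {93,55,75}
82 → miss, evict 93, frames {55,75,82}
75 → hit
55 → hit
82 → hit
55 → hit
75 → hit
82 → hit
Hits: 7.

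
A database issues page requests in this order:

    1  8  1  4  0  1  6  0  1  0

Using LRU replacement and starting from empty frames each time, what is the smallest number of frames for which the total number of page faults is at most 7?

3

f=1: 10 faults
f=2: 8 faults
f=3: 5 faults
f=4: 5 faults
f=5: 5 faults
Smallest f with faults ≤ 7 is 3.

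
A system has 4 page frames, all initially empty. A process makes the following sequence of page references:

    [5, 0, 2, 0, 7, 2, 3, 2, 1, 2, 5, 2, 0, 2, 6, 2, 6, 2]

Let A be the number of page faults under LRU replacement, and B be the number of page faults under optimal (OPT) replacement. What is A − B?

2

Under LRU: F F F . F . F . F . F . F . F . . . → 9 faults.
Under OPT: F F F . F . F . F . . . . . F . . . → 7 faults.
A − B = 9 − 7 = 2.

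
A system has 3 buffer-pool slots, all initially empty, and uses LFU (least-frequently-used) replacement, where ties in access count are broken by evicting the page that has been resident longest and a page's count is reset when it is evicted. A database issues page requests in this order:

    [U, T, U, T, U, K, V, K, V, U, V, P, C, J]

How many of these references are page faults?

9

U: miss, frames (U)
T: miss, frames (U T)
U: hit
T: hit
U: hit
K: miss, frames (U T K)
V: miss, evict K, frames (U T V)
K: miss, evict V, frames (U T K)
V: miss, evict K, frames (U T V)
U: hit
V: hit
P: miss, evict T, frames (U V P)
C: miss, evict P, frames (U V C)
J: miss, evict C, frames (U V J)
Page faults: 9.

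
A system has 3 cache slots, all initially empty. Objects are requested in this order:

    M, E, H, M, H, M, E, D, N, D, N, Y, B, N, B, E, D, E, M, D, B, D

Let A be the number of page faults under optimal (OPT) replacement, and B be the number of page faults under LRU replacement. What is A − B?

-2

Under OPT: F F F . . . . F F . . F F . . . F . F . . . → 9 faults.
Under LRU: F F F . . . . F F . . F F . . F F . F . F . → 11 faults.
A − B = 9 − 11 = -2.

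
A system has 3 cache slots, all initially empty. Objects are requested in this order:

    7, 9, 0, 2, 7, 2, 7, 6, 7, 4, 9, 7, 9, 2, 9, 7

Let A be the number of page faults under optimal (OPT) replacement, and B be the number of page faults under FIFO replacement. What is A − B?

Under OPT: F F F F . . . F . F . . . F . . → 7 faults.
Under FIFO: F F F F F . . F . F F F . F . . → 10 faults.
A − B = 7 − 10 = -3.

-3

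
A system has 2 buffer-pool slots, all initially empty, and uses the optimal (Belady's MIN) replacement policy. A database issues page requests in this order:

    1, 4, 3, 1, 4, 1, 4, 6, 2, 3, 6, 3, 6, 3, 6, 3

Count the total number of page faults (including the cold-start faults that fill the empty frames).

1 -> fault, frames {1}
4 -> fault, frames {1,4}
3 -> fault, evict 4, frames {1,3}
1 -> hit
4 -> fault, evict 3, frames {1,4}
1 -> hit
4 -> hit
6 -> fault, evict 4, frames {1,6}
2 -> fault, evict 1, frames {6,2}
3 -> fault, evict 2, frames {6,3}
6 -> hit
3 -> hit
6 -> hit
3 -> hit
6 -> hit
3 -> hit
Page faults: 7.

7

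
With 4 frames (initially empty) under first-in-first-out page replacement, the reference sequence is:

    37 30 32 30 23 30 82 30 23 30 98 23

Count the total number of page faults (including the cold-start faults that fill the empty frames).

37: fault, frames (37)
30: fault, frames (37 30)
32: fault, frames (37 30 32)
30: hit
23: fault, frames (37 30 32 23)
30: hit
82: fault, evict 37, frames (30 32 23 82)
30: hit
23: hit
30: hit
98: fault, evict 30, frames (32 23 82 98)
23: hit
Page faults: 6.

6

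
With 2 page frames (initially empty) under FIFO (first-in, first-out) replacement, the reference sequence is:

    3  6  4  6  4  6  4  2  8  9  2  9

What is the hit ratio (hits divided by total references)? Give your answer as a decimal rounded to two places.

3 -> miss, frames {3}
6 -> miss, frames {3,6}
4 -> miss, evict 3, frames {6,4}
6 -> hit
4 -> hit
6 -> hit
4 -> hit
2 -> miss, evict 6, frames {4,2}
8 -> miss, evict 4, frames {2,8}
9 -> miss, evict 2, frames {8,9}
2 -> miss, evict 8, frames {9,2}
9 -> hit
Hits: 5 of 12 references → 5/12 = 0.4167.

0.42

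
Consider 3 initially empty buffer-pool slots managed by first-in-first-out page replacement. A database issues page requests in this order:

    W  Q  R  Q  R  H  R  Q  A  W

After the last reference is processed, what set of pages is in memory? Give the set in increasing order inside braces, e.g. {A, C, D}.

{A, H, W}

W → miss, frames [W]
Q → miss, frames [W, Q]
R → miss, frames [W, Q, R]
Q → hit
R → hit
H → miss, evict W, frames [Q, R, H]
R → hit
Q → hit
A → miss, evict Q, frames [R, H, A]
W → miss, evict R, frames [H, A, W]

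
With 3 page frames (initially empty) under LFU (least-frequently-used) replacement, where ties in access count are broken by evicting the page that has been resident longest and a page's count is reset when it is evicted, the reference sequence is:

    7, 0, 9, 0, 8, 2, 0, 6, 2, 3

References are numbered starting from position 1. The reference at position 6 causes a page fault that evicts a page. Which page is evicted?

9

pos 1: 7: fault, frames (7)
pos 2: 0: fault, frames (7 0)
pos 3: 9: fault, frames (7 0 9)
pos 4: 0: hit
pos 5: 8: fault, evict 7, frames (0 9 8)
pos 6: 2: fault, evict 9, frames (0 8 2)
At position 6, page 9 is evicted.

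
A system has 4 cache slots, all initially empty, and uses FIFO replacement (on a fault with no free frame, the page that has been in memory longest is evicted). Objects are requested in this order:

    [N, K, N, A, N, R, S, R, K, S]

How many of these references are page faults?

N → miss, frames (N)
K → miss, frames (N K)
N → hit
A → miss, frames (N K A)
N → hit
R → miss, frames (N K A R)
S → miss, evict N, frames (K A R S)
R → hit
K → hit
S → hit
Page faults: 5.

5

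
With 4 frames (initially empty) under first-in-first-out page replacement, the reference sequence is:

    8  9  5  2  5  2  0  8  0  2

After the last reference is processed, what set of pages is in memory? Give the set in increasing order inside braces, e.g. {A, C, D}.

8 -> fault, frames {8}
9 -> fault, frames {8,9}
5 -> fault, frames {8,9,5}
2 -> fault, frames {8,9,5,2}
5 -> hit
2 -> hit
0 -> fault, evict 8, frames {9,5,2,0}
8 -> fault, evict 9, frames {5,2,0,8}
0 -> hit
2 -> hit

{0, 2, 5, 8}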